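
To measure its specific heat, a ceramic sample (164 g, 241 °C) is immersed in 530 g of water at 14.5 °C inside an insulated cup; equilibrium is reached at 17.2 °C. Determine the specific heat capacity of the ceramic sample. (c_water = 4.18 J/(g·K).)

c ≈ 0.163 J/(g·K)

Heat gained plus heat lost sum to zero:
164×c×(17.2 − 241) + 530×4.18×(17.2 − 14.5) = 0
-36703 c = -5981.6
c = -5981.6/-36703 ≈ 0.163 J/(g·K)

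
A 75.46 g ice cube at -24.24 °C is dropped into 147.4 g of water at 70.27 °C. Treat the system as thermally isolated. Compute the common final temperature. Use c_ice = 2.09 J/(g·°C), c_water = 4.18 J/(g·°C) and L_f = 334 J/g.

T_f ≈ 15.3 °C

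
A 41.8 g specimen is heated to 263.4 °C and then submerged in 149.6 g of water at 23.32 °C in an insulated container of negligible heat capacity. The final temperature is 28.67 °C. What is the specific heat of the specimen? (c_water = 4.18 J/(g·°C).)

c ≈ 0.341 J/(g·°C)

m_s c (T_s − T_f) = m_water c_water (T_f − T_0):
41.8·c·(263.4 − 28.67) = 149.6·4.18·(28.67 − 23.32)
9811.7 c = 3345.5  ⇒  c ≈ 0.341 J/(g·°C)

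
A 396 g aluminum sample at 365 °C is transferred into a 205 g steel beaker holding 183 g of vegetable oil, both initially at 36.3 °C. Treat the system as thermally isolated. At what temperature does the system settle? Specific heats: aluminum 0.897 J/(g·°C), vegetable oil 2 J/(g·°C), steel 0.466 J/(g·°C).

Heat gained plus heat lost sum to zero:
396·0.897·(T − 365) + 183·2·(T − 36.3) + 205·0.466·(T − 36.3) = 0
(355.21 + 366 + 95.53) T = 355.21·365 + 366·36.3 + 95.53·36.3
T = 146406 / 816.74 = 179 °C

T_f ≈ 179.3 °C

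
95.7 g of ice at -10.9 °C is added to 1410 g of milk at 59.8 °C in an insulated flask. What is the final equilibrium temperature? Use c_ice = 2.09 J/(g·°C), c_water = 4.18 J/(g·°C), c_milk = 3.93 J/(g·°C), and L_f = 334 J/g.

Energy balance with sensible and latent terms:
warm ice to 0 °C: 95.7·2.09·(0 − (-10.9)) = 2180.1
  melt ice: 95.7·334 = 31964
  warm the meltwater: 400.03 T
  milk cools: 1410·3.93·(T − 59.8) = 5541.3(T − 59.8)
5941.3 T = 331370 − 34144 = 297226
T ≈ 50.03 °C — above 0 °C, consistent with complete melting.

T_f ≈ 50.0 °C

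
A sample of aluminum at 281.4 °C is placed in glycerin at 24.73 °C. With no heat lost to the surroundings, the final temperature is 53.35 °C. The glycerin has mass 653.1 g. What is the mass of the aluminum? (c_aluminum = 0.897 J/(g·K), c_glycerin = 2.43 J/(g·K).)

m ≈ 222 g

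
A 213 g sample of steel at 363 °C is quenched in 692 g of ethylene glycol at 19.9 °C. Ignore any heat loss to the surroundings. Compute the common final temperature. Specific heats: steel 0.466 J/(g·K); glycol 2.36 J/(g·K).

Heat gained plus heat lost sum to zero:
213·0.466·(T − 363) + 692·2.36·(T − 19.9) = 0
99.26(T − 363) + 1633.1(T − 19.9) = 0
(99.26 + 1633.1) T = 99.26·363 + 1633.1·19.9
T = 68530 / 1732.4 = 39.6 °C

T_f ≈ 39.6 °C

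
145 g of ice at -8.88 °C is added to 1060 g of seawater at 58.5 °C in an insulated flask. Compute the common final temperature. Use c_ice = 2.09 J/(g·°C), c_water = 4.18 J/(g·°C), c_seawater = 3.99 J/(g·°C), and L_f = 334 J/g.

T_f ≈ 40.6 °C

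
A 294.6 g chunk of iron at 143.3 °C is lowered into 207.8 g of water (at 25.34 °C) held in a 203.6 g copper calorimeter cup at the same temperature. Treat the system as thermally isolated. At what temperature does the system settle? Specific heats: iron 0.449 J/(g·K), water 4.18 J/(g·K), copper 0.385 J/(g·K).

T_f = Σ m_i c_i T_i / Σ m_i c_i:
T_f = (132.28·143.3 + 868.6·25.34 + 78.39·25.34) / (132.28 + 868.6 + 78.39)
    = 42952 / 1079.3 ≈ 39.80 °C

T_f ≈ 39.8 °C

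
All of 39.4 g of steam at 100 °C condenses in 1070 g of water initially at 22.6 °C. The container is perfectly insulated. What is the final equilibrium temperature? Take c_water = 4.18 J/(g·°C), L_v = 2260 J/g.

Taking heat into each body as positive, Σ m c ΔT = 0:
condense steam: −39.4·2260 = −89044; condensed water 100 °C→T: 164.69(T − 100); water warms: 1070·4.18·(T − 22.6) = 4472.6(T − 22.6)
4637.3 T = 89044 + 16469 + 101081 = 206594
T ≈ 44.55 °C (< 100 °C, so full condensation is consistent).

T_f ≈ 44.6 °C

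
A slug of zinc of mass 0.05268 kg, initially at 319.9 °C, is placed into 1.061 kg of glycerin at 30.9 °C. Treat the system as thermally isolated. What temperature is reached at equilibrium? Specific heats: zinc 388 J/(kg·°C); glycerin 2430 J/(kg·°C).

Set heat shed by the hot body equal to heat absorbed by the cold body:
0.05268×388×(319.9 − T) = 1.061×2430×(T − 30.9)
20.44(319.9 − T) = 2578.2(T − 30.9)
2598.7 T = 86206  ⇒  T ≈ 33.17 °C

T_f ≈ 33.2 °C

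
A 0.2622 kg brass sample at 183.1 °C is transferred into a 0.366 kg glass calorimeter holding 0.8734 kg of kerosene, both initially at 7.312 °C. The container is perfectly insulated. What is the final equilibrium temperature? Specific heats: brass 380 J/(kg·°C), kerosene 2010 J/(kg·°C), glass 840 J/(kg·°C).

Energy conservation, ΣQ = 0:
0.2622·380·(T − 183.1) + 0.8734·2010·(T − 7.312) + 0.366·840·(T − 7.312) = 0
99.64(T − 183.1) + 1755.5(T − 7.312) + 307.44(T − 7.312) = 0
2162.6 T = 33328
T = 33328 / 2162.6 = 15.4 °C

T_f ≈ 15.4 °C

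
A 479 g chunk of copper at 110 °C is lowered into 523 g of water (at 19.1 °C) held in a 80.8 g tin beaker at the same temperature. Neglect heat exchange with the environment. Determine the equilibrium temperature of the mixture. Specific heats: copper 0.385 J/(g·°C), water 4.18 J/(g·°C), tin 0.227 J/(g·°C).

Net heat exchanged in the isolated system is zero:
479*0.385*(T − 110) + 523*4.18*(T − 19.1) + 80.8*0.227*(T − 19.1) = 0
(184.41 + 2186.1 + 18.34) T = 184.41*110 + 2186.1*19.1 + 18.34*19.1
T = 62391/2388.9 ≈ 26.12 °C

T_f ≈ 26.1 °C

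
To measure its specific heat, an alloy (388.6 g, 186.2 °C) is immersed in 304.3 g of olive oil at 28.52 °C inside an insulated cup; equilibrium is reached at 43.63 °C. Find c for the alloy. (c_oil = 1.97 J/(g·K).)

c ≈ 0.163 J/(g·K)

m_s c (T_s − T_f) = m_oil c_oil (T_f − T_0):
388.6·c·(186.2 − 43.63) = 304.3·1.97·(43.63 − 28.52)
55403 c = 9058  ⇒  c ≈ 0.1635 J/(g·K)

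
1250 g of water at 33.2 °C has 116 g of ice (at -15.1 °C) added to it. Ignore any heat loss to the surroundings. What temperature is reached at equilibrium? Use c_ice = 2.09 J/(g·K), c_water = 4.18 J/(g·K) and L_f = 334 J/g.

Sum of m c ΔT and latent-heat terms is zero:
ice -15.1→0 °C: 116×2.09×15.1 = 3660.8
  melt ice: 116×334 = 38744
  meltwater 0→T: 116×4.18×T = 484.88 T
  water: 5225(T − 33.2)
5709.9 T = 173470 − 42405 = 131065
T ≈ 22.95 °C — above 0 °C, consistent with complete melting.

T_f ≈ 23.0 °C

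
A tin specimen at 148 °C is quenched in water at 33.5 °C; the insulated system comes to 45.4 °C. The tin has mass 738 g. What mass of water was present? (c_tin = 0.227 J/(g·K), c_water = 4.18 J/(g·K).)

m ≈ 346 g

Net heat exchanged in the isolated system is zero:
738×0.227×(45.4 − 148) + m×4.18×(45.4 − 33.5) = 0
49.74 m = 17188
m = 17188/49.74 ≈ 345.5 g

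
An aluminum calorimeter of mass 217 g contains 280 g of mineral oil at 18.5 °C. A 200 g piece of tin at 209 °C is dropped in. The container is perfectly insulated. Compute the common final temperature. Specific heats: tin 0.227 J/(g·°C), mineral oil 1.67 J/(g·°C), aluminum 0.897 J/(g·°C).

T_f ≈ 30.7 °C

Energy conservation, ΣQ = 0:
200*0.227*(T − 209) + 280*1.67*(T − 18.5) + 217*0.897*(T − 18.5) = 0
707.65 T = 21740
T = 21740 / 707.65 = 30.7 °C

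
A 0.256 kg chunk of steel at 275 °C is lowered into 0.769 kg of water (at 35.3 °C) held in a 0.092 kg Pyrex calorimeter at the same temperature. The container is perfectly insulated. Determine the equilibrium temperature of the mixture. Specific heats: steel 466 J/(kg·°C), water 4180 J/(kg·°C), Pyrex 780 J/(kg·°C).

T_f = Σ m_i c_i T_i / Σ m_i c_i:
T_f = (119.3·275 + 3214.4·35.3 + 71.76·35.3) / (119.3 + 3214.4 + 71.76)
    = 148809 / 3405.5 ≈ 43.70 °C

T_f ≈ 43.7 °C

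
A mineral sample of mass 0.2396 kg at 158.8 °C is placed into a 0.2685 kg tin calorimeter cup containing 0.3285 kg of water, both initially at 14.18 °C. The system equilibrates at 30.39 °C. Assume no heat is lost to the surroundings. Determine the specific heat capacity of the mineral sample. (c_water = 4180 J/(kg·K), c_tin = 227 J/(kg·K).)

c ≈ 756 J/(kg·K)

Taking heat into each body as positive, Σ m c ΔT = 0:
0.2396·c·(30.39 − 158.8) + 0.3285·4180·(30.39 − 14.18) + 0.2685·227·(30.39 − 14.18) = 0
-30.77 c = -23246
c = -23246/-30.77 ≈ 755.6 J/(kg·K)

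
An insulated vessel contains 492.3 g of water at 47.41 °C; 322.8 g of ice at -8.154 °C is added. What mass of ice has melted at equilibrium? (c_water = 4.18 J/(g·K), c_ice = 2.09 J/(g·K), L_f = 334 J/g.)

Heat available from the water dropping to 0 °C: 492.3×4.18×47.41 = 97561 J.
Warming the ice to 0 °C takes 322.8×2.09×8.154 = 5501.1 J, leaving 92060 J for melting.
To melt every bit of ice: 322.8×334 = 107815 J.
92060 J < 107815 J, so only part of the ice melts and the system sits at 0 °C.
m_melted×334 = 92060  ⇒  m_melted ≈ 275.6 g.

m_melted ≈ 276 g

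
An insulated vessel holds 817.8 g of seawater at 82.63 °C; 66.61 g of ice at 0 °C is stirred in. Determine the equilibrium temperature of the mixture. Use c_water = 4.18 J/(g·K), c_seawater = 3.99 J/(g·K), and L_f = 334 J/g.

T_f ≈ 69.9 °C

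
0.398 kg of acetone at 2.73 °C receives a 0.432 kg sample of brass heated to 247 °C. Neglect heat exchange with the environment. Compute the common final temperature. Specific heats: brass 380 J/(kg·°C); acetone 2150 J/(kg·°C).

T_f ≈ 42.0 °C

|Q_brass| = |Q_acetone|:
0.432×380×(247 − T) = 0.398×2150×(T − 2.73)
164.16(247 − T) = 855.7(T − 2.73)
1019.9 T = 42884  ⇒  T ≈ 42.05 °C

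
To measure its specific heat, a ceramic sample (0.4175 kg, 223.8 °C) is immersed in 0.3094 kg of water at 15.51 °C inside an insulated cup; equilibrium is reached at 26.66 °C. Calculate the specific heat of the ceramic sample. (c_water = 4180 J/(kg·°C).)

Taking heat into each body as positive, Σ m c ΔT = 0:
0.4175×c×(26.66 − 223.8) + 0.3094×4180×(26.66 − 15.51) = 0
-82.31 c = -14420
c = -14420/-82.31 ≈ 175.2 J/(kg·°C)

c ≈ 175 J/(kg·°C)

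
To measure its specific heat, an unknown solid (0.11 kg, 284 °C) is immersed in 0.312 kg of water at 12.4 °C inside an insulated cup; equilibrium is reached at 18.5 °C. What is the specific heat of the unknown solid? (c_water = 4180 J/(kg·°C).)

c ≈ 272 J/(kg·°C)

Taking heat into each body as positive, Σ m c ΔT = 0:
0.11×c×(18.5 − 284) + 0.312×4180×(18.5 − 12.4) = 0
-29.21 c = -7955.4
c = -7955.4/-29.21 ≈ 272.4 J/(kg·°C)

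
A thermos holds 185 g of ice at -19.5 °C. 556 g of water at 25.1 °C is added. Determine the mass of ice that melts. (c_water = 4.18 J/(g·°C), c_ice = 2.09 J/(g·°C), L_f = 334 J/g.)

Heat available from the water dropping to 0 °C: 556·4.18·25.1 = 58334 J.
Warming the ice to 0 °C takes 185·2.09·19.5 = 7539.7 J, leaving 50795 J for melting.
To melt every bit of ice: 185·334 = 61790 J.
50795 J < 61790 J, so only part of the ice melts and the system sits at 0 °C.
m_melted·334 = 50795  ⇒  m_melted ≈ 152.1 g.

m_melted ≈ 152 g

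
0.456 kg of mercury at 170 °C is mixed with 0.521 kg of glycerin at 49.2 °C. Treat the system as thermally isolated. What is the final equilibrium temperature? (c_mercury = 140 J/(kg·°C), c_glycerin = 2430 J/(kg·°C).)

T_f ≈ 55.0 °C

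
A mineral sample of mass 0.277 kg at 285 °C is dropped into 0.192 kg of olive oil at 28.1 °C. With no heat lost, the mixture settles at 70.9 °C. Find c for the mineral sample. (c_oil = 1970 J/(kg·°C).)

c ≈ 273 J/(kg·°C)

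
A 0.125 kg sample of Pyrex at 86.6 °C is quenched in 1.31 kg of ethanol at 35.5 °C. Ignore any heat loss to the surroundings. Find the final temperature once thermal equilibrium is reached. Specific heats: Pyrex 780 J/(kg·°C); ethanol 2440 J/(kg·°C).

T_f ≈ 37.0 °C

Conservation of energy gives ΣQ = 0:
0.125·780·(T − 86.6) + 1.31·2440·(T − 35.5) = 0
97.5(T − 86.6) + 3196.4(T − 35.5) = 0
(97.5 + 3196.4) T = 97.5·86.6 + 3196.4·35.5
T ≈ 37.01 °C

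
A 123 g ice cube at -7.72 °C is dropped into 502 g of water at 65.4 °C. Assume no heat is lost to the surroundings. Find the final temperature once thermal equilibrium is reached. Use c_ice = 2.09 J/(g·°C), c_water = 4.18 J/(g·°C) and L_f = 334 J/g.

Heat gained plus heat lost sum to zero:
warm ice to 0 °C: 123·2.09·(0 − (-7.72)) = 1984.6
  melt ice: 123·334 = 41082
  meltwater 0→T: 123·4.18·T = 514.14 T
  water cools: 502·4.18·(T − 65.4) = 2098.4(T − 65.4)
2612.5 T = 137233 − 43067 = 94166
T ≈ 36.04 °C (positive, so assuming full melt was valid).

T_f ≈ 36.0 °C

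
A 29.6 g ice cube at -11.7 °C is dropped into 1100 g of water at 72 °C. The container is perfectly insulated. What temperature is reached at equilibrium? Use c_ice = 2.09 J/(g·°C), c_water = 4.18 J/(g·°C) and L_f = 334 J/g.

T_f ≈ 67.9 °C

Energy balance with sensible and latent terms:
warm ice to 0 °C: 29.6×2.09×(0 − (-11.7)) = 723.81
  latent heat to melt: 29.6×334 = 9886.4
  meltwater 0→T: 29.6×4.18×T = 123.73 T
  water cools: 1100×4.18×(T − 72) = 4598(T − 72)
4721.7 T = 331056 − 10610 = 320446
T ≈ 67.87 °C. Since T > 0 °C, the all-ice-melts assumption holds.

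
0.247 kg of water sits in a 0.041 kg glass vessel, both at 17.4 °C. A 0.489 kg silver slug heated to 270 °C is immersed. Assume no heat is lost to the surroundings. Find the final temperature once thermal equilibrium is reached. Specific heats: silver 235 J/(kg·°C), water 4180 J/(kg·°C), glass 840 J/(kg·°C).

Setting the total heat transfer to zero:
0.489·235·(T − 270) + 0.247·4180·(T − 17.4) + 0.041·840·(T − 17.4) = 0
1181.8 T = 49591
T = 49591/1181.8 ≈ 41.96 °C

T_f ≈ 42.0 °C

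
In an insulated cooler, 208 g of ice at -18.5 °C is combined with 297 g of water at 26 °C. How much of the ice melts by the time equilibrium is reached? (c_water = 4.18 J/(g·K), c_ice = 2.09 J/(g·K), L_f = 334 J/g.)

m_melted ≈ 72.6 g

Cooling the water to 0 °C releases 297·4.18·26 = 32278 J.
Of that, 208·2.09·18.5 = 8042.3 J goes to bring the ice to 0 °C, leaving 24236 J.
Melting all 208 g of ice would need 208·334 = 69472 J.
That's not enough to melt it all — equilibrium is at 0 °C with ice remaining.
Mass melted = 24236/334 ≈ 72.56 g.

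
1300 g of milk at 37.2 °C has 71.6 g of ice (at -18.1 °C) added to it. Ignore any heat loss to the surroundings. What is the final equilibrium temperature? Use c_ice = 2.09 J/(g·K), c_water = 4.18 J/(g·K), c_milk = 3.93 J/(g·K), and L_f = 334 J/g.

Energy conservation, ΣQ = 0:
ice -18.1→0 °C: 71.6·2.09·18.1 = 2708.6; fusion: m_ice L_f = 71.6·334 = 23914; meltwater 0→T: 71.6·4.18·T = 299.29 T; milk: 5109(T − 37.2)
5408.3 T = 190055 − 26623 = 163432
T ≈ 30.22 °C — above 0 °C, consistent with complete melting.

T_f ≈ 30.2 °C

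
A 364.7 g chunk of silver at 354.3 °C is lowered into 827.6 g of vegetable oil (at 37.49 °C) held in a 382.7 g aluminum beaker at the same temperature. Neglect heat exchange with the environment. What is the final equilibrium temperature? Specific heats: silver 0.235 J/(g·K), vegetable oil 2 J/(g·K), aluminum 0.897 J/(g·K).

T_f = Σ m_i c_i T_i / Σ m_i c_i:
T_f = (85.7*354.3 + 1655.2*37.49 + 343.28*37.49) / (85.7 + 1655.2 + 343.28)
    = 105288 / 2084.2 ≈ 50.52 °C

T_f ≈ 50.5 °C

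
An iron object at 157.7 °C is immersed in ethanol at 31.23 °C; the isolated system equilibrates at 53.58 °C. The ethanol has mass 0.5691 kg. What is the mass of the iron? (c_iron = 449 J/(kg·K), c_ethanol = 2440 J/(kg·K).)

Net heat exchanged in the isolated system is zero:
m·449·(53.58 − 157.7) + 0.5691·2440·(53.58 − 31.23) = 0
-46750 m = -31035
m = -31035/-46750 ≈ 0.6639 kg

m ≈ 0.664 kg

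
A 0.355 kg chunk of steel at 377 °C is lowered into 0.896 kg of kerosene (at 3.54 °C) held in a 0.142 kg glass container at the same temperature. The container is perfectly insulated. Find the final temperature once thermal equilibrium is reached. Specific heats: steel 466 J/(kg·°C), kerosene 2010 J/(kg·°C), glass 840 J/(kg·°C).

T_f = Σ m_i c_i T_i / Σ m_i c_i:
T_f = (165.43×377 + 1801×3.54 + 119.28×3.54) / (165.43 + 1801 + 119.28)
    = 69165 / 2085.7 ≈ 33.16 °C

T_f ≈ 33.2 °C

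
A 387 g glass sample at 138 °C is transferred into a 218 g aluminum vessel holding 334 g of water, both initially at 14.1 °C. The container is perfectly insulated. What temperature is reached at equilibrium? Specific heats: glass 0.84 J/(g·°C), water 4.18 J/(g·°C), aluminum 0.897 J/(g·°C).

Setting the total heat transfer to zero:
387·0.84·(T − 138) + 334·4.18·(T − 14.1) + 218·0.897·(T − 14.1) = 0
325.08(T − 138) + 1396.1(T − 14.1) + 195.55(T − 14.1) = 0
(325.08 + 1396.1 + 195.55) T = 325.08·138 + 1396.1·14.1 + 195.55·14.1
T = 67304 / 1916.7 = 35.1 °C

T_f ≈ 35.1 °C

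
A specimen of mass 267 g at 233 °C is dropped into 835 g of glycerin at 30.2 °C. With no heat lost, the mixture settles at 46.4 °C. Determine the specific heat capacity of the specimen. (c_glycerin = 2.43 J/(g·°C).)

Let T be the final temperature. ΣQ_i = 0:
267·c·(46.4 − 233) + 835·2.43·(46.4 − 30.2) = 0
-49822 c = -32871
c = -32871/-49822 ≈ 0.6598 J/(g·°C)

c ≈ 0.66 J/(g·°C)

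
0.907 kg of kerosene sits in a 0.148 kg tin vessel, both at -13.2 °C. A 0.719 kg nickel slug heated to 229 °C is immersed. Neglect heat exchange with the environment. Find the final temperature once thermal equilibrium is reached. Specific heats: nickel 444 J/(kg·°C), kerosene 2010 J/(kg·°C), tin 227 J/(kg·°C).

Heat gained plus heat lost sum to zero:
0.719*444*(T − 229) + 0.907*2010*(T − (-13.2)) + 0.148*227*(T − (-13.2)) = 0
319.24(T − 229) + 1823.1(T − (-13.2)) + 33.6(T − (-13.2)) = 0
2175.9 T = 48597
T ≈ 22.33 °C

T_f ≈ 22.3 °C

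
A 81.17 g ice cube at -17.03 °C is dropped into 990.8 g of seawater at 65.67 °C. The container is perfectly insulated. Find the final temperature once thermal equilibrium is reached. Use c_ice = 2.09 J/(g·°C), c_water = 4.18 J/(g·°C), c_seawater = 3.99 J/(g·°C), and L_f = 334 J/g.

T_f ≈ 53.5 °C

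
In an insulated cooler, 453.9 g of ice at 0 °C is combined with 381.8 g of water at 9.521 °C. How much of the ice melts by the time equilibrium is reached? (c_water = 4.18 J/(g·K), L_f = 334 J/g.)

m_melted ≈ 45.5 g

Cooling the water to 0 °C releases 381.8·4.18·9.521 = 15195 J.
To melt every bit of ice: 453.9·334 = 151603 J.
15195 J < 151603 J, so only part of the ice melts and the system sits at 0 °C.
m_melt = 15195 / L_f = 45.49 g.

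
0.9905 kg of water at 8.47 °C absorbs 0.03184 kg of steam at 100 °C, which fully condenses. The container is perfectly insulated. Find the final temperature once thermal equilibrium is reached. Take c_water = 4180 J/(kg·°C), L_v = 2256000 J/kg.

Taking heat into each body as positive, Σ m c ΔT = 0:
condense steam: −0.03184·2256000 = −71831
  condensate cools 100→T: 0.03184·4180·(T − 100) = 133.09(T − 100)
  water warms: 0.9905·4180·(T − 8.47) = 4140.3(T − 8.47)
4273.4 T = 71831 + 13309 + 35068 = 120208
T ≈ 28.13 °C (< 100 °C, so full condensation is consistent).

T_f ≈ 28.1 °C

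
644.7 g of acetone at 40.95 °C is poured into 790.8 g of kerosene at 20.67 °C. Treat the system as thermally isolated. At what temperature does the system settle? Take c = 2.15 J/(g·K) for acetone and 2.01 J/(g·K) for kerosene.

T_f is the heat-capacity-weighted average of the initial temperatures:
T_f = (1386.1×40.95 + 1589.5×20.67) / (1386.1 + 1589.5)
    = 89616 / 2975.6 ≈ 30.12 °C

T_f ≈ 30.1 °C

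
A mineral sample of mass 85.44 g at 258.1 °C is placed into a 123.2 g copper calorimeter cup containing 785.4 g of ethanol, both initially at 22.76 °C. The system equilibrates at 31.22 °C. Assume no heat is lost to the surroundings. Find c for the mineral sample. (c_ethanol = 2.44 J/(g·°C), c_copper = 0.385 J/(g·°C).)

c ≈ 0.857 J/(g·°C)

Net heat exchanged in the isolated system is zero:
85.44×c×(31.22 − 258.1) + 785.4×2.44×(31.22 − 22.76) + 123.2×0.385×(31.22 − 22.76) = 0
-19385 c = -16614
c = -16614/-19385 ≈ 0.8571 J/(g·°C)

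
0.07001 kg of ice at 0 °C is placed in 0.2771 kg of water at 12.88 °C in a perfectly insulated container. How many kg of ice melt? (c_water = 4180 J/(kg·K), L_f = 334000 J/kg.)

m_melted ≈ 0.0447 kg

Water can give up m c ΔT = 0.2771×4180×12.88 = 14919 J before reaching 0 °C.
To melt every bit of ice: 0.07001×334000 = 23383 J.
That's not enough to melt it all — equilibrium is at 0 °C with ice remaining.
m_melt = 14919 / L_f = 0.04467 kg.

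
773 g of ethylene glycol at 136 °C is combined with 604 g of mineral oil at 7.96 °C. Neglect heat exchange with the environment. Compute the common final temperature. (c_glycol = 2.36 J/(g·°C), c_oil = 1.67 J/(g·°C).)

T_f ≈ 90.4 °C

Net heat exchanged in the isolated system is zero:
773·2.36·(T − 136) + 604·1.67·(T − 7.96) = 0
1824.3(T − 136) + 1008.7(T − 7.96) = 0
(1824.3 + 1008.7) T = 1824.3·136 + 1008.7·7.96
T = 256131 / 2833 = 90.4 °C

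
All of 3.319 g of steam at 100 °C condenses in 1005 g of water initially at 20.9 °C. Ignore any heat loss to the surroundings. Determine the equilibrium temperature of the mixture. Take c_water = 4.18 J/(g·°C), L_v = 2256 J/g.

Conservation of energy gives ΣQ = 0:
latent heat released on condensation: 3.319·2256 = 7487.7; condensed water 100 °C→T: 13.87(T − 100); water warms: 1005·4.18·(T − 20.9) = 4200.9(T − 20.9)
4214.8 T = 7487.7 + 1387.3 + 87799 = 96674
T ≈ 22.94 °C, under the boiling point, so the assumption holds.

T_f ≈ 22.9 °C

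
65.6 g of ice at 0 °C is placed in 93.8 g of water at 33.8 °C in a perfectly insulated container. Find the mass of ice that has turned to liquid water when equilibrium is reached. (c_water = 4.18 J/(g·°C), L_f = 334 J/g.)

Cooling the water to 0 °C releases 93.8·4.18·33.8 = 13252 J.
To melt every bit of ice: 65.6·334 = 21910 J.
13252 J < 21910 J, so only part of the ice melts and the system sits at 0 °C.
m_melted·334 = 13252  ⇒  m_melted ≈ 39.68 g.

m_melted ≈ 39.7 g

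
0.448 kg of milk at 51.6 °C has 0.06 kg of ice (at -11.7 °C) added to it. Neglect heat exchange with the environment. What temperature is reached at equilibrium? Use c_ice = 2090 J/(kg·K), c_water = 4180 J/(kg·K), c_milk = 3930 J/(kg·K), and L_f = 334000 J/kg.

Energy balance with sensible and latent terms:
ice -11.7→0 °C: 0.06×2090×11.7 = 1467.2
  melt ice: 0.06×334000 = 20040
  meltwater 0→T: 0.06×4180×T = 250.8 T
  milk cools: 0.448×3930×(T − 51.6) = 1760.6(T − 51.6)
2011.4 T = 90849 − 21507 = 69342
T ≈ 34.47 °C (positive, so assuming full melt was valid).

T_f ≈ 34.5 °C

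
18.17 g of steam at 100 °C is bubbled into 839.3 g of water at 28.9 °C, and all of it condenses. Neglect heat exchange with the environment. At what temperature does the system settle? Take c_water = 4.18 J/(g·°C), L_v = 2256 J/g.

T_f ≈ 41.8 °C

Conservation of energy gives ΣQ = 0:
latent heat released on condensation: 18.17×2256 = 40992
  condensed water 100 °C→T: 75.95(T − 100)
  original water: 3508.3(T − 28.9)
3584.2 T = 40992 + 7595.1 + 101389 = 149976
T ≈ 41.84 °C, under the boiling point, so the assumption holds.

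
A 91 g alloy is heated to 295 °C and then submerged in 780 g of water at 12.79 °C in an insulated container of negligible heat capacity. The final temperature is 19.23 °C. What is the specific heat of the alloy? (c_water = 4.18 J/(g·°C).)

Heat lost by the alloy = heat gained by the water:
91×c×(295 − 19.23) = 780×4.18×(19.23 − 12.79)
25095 c = 20997  ⇒  c ≈ 0.8367 J/(g·°C)

c ≈ 0.837 J/(g·°C)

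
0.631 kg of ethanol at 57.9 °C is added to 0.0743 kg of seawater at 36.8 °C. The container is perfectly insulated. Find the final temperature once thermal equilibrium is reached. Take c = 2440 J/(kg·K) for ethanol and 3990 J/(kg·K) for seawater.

T_f = Σ m_i c_i T_i / Σ m_i c_i:
T_f = (1539.6·57.9 + 296.46·36.8) / (1539.6 + 296.46)
    = 100055 / 1836.1 ≈ 54.49 °C

T_f ≈ 54.5 °C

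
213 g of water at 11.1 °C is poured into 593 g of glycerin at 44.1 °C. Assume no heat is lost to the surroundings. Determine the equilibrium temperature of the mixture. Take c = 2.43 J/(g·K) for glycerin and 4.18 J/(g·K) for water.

T_f ≈ 31.5 °C

Set heat shed by the hot body equal to heat absorbed by the cold body:
593×2.43×(44.1 − T) = 213×4.18×(T − 11.1)
1441(44.1 − T) = 890.34(T − 11.1)
2331.3 T = 73430  ⇒  T ≈ 31.50 °C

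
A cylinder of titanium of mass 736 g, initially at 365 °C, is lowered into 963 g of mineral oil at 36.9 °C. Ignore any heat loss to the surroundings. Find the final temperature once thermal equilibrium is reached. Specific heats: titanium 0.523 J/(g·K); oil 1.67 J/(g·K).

T_f ≈ 100.3 °C

T_f is the heat-capacity-weighted average of the initial temperatures:
T_f = (384.93×365 + 1608.2×36.9) / (384.93 + 1608.2)
    = 199842 / 1993.1 ≈ 100.26 °C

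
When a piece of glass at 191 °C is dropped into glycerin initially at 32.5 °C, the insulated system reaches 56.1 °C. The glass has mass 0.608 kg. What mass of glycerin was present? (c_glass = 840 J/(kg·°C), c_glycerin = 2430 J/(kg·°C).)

Setting the total heat transfer to zero:
0.608×840×(56.1 − 191) + m×2430×(56.1 − 32.5) = 0
57348 m = 68896
m = 68896/57348 ≈ 1.201 kg

m ≈ 1.2 kg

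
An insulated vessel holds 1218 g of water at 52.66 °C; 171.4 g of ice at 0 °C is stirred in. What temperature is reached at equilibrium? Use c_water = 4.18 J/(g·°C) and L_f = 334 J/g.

Setting the total heat transfer to zero:
melt ice: 171.4·334 = 57248
  meltwater 0→T: 171.4·4.18·T = 716.45 T
  water: 5091.2(T − 52.66)
5807.7 T = 268105 − 57248 = 210857
T ≈ 36.31 °C — above 0 °C, consistent with complete melting.

T_f ≈ 36.3 °C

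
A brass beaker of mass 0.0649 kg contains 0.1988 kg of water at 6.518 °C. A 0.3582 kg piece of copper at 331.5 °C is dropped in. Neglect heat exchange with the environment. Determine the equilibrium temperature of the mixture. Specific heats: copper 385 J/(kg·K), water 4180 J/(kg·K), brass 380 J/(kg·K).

Heat gained plus heat lost sum to zero:
0.3582·385·(T − 331.5) + 0.1988·4180·(T − 6.518) + 0.0649·380·(T − 6.518) = 0
137.91(T − 331.5) + 830.98(T − 6.518) + 24.66(T − 6.518) = 0
(137.91 + 830.98 + 24.66) T = 137.91·331.5 + 830.98·6.518 + 24.66·6.518
T = 51293 / 993.55 = 51.6 °C

T_f ≈ 51.6 °C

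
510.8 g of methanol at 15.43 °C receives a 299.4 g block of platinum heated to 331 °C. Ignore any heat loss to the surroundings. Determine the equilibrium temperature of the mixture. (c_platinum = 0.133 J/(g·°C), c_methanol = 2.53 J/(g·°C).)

T_f ≈ 24.9 °C

Net heat exchanged in the isolated system is zero:
299.4·0.133·(T − 331) + 510.8·2.53·(T − 15.43) = 0
39.82(T − 331) + 1292.3(T − 15.43) = 0
(39.82 + 1292.3) T = 39.82·331 + 1292.3·15.43
T = 33121/1332.1 ≈ 24.86 °C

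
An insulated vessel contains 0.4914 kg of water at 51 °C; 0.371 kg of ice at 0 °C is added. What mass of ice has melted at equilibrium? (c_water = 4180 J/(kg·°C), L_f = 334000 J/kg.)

m_melted ≈ 0.314 kg

Heat available from the water dropping to 0 °C: 0.4914·4180·51 = 104757 J.
Melting all 0.371 kg of ice would need 0.371·334000 = 123914 J.
That's not enough to melt it all — equilibrium is at 0 °C with ice remaining.
m_melted·334000 = 104757  ⇒  m_melted ≈ 0.3136 kg.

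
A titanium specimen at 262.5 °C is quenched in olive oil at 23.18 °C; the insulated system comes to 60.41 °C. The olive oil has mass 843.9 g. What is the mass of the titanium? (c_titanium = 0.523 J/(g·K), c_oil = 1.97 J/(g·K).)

|Q_titanium| = |Q_oil|:
m×0.523×(262.5 − 60.41) = 843.9×1.97×(60.41 − 23.18)
105.69 m = 61894  ⇒  m ≈ 585.6 g

m ≈ 586 g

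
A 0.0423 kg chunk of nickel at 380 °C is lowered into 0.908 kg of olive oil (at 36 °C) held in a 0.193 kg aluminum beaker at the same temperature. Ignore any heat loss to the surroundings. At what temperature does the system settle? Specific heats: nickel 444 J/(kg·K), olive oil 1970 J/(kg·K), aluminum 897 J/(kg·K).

Heat gained plus heat lost sum to zero:
0.0423*444*(T − 380) + 0.908*1970*(T − 36) + 0.193*897*(T − 36) = 0
1980.7 T = 77765
T = 77765 / 1980.7 = 39.3 °C

T_f ≈ 39.3 °C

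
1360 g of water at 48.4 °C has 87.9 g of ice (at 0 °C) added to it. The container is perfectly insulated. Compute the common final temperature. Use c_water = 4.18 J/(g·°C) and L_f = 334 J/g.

T_f ≈ 40.6 °C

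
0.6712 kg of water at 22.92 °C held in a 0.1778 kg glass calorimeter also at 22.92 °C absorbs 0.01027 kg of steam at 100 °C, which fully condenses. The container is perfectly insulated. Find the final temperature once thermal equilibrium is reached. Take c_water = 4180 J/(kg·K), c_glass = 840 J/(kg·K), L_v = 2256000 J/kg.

Sum of m c ΔT and latent-heat terms is zero:
steam→water at 100 °C releases m L_v = 0.01027·2256000 = 23169
  condensed water 100 °C→T: 42.93(T − 100)
  water warms: 0.6712·4180·(T − 22.92) = 2805.6(T − 22.92)
  cup: 149.35(T − 22.92)
2997.9 T = 23169 + 4292.9 + 67728 = 95190
T ≈ 31.75 °C — below 100 °C, confirming all the steam condensed.

T_f ≈ 31.8 °C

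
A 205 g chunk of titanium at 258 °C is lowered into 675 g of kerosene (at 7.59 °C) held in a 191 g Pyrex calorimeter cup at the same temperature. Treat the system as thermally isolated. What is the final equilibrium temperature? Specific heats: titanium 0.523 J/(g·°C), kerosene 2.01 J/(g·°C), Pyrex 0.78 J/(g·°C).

T_f ≈ 24.2 °C

Net heat exchanged in the isolated system is zero:
205·0.523·(T − 258) + 675·2.01·(T − 7.59) + 191·0.78·(T − 7.59) = 0
107.22(T − 258) + 1356.7(T − 7.59) + 148.98(T − 7.59) = 0
(107.22 + 1356.7 + 148.98) T = 107.22·258 + 1356.7·7.59 + 148.98·7.59
T ≈ 24.24 °C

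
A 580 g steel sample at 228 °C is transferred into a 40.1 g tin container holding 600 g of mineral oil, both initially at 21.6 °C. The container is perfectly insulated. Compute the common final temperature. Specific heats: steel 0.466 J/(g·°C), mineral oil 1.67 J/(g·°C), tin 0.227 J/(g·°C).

T_f ≈ 65.1 °C

Net heat exchanged in the isolated system is zero:
580×0.466×(T − 228) + 600×1.67×(T − 21.6) + 40.1×0.227×(T − 21.6) = 0
(270.28 + 1002 + 9.103) T = 270.28×228 + 1002×21.6 + 9.103×21.6
T = 83464/1281.4 ≈ 65.14 °C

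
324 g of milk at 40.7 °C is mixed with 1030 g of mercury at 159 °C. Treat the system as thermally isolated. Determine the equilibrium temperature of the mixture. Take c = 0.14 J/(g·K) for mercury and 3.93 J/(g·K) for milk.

T_f ≈ 52.7 °C

|Q_mercury| = |Q_milk|:
1030·0.14·(159 − T) = 324·3.93·(T − 40.7)
144.2(159 − T) = 1273.3(T − 40.7)
1417.5 T = 74752  ⇒  T ≈ 52.73 °C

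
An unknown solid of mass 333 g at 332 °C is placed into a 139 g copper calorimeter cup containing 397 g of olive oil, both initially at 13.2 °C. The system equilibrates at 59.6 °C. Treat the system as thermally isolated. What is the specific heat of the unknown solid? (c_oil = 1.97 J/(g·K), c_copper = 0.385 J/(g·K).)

c ≈ 0.427 J/(g·K)

Heat gained plus heat lost sum to zero:
333×c×(59.6 − 332) + 397×1.97×(59.6 − 13.2) + 139×0.385×(59.6 − 13.2) = 0
-90709 c = -38772
c = -38772/-90709 ≈ 0.4274 J/(g·K)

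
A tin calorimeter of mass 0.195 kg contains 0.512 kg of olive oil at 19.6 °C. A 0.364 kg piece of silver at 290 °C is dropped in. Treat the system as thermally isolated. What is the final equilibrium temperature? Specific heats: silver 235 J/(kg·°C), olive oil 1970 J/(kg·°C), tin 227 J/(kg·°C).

T_f ≈ 39.9 °C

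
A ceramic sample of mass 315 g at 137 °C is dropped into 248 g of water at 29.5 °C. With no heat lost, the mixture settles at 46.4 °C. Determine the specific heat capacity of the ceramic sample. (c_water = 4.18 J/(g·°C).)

Heat gained plus heat lost sum to zero:
315·c·(46.4 − 137) + 248·4.18·(46.4 − 29.5) = 0
-28539 c = -17519
c = -17519/-28539 ≈ 0.6139 J/(g·°C)

c ≈ 0.614 J/(g·°C)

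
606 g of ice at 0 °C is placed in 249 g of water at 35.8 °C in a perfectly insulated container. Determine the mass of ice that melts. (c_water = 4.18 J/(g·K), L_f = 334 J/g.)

m_melted ≈ 112 g

Water can give up m c ΔT = 249×4.18×35.8 = 37261 J before reaching 0 °C.
To melt every bit of ice: 606×334 = 202404 J.
That's not enough to melt it all — equilibrium is at 0 °C with ice remaining.
m_melted×334 = 37261  ⇒  m_melted ≈ 111.6 g.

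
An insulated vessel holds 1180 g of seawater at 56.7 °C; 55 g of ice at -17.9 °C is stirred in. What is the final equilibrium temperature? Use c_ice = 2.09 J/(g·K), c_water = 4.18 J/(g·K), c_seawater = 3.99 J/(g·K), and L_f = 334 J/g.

T_f ≈ 49.9 °C

Taking heat into each body as positive, Σ m c ΔT = 0:
ice -17.9→0 °C: 55·2.09·17.9 = 2057.6
  latent heat to melt: 55·334 = 18370
  warm the meltwater: 229.9 T
  seawater cools: 1180·3.99·(T − 56.7) = 4708.2(T − 56.7)
4938.1 T = 266955 − 20428 = 246527
T ≈ 49.92 °C — above 0 °C, consistent with complete melting.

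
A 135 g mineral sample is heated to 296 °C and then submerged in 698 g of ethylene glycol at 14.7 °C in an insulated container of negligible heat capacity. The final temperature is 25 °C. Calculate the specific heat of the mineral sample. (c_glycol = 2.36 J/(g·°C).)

c ≈ 0.464 J/(g·°C)

Net heat exchanged in the isolated system is zero:
135×c×(25 − 296) + 698×2.36×(25 − 14.7) = 0
-36585 c = -16967
c = -16967/-36585 ≈ 0.4638 J/(g·°C)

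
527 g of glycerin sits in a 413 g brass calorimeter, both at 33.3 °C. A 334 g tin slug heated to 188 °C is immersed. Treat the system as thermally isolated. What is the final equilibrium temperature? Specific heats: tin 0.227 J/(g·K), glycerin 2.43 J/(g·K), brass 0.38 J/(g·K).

T_f ≈ 41.1 °C

Conservation of energy gives ΣQ = 0:
334*0.227*(T − 188) + 527*2.43*(T − 33.3) + 413*0.38*(T − 33.3) = 0
1513.4 T = 62124
T = 62124 / 1513.4 = 41.1 °C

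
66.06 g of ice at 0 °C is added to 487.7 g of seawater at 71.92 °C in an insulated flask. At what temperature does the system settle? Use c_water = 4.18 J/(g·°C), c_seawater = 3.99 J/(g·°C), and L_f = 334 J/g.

T_f ≈ 53.1 °C

Conservation of energy gives ΣQ = 0:
melt ice: 66.06·334 = 22064
  warm the meltwater: 276.13 T
  seawater cools: 487.7·3.99·(T − 71.92) = 1945.9(T − 71.92)
2222.1 T = 139951 − 22064 = 117887
T ≈ 53.05 °C. Since T > 0 °C, the all-ice-melts assumption holds.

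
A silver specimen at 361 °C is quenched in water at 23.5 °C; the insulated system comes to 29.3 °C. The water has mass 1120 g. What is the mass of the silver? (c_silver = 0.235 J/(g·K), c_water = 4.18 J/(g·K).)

Conservation of energy gives ΣQ = 0:
m×0.235×(29.3 − 361) + 1120×4.18×(29.3 − 23.5) = 0
-77.95 m = -27153
m = -27153/-77.95 ≈ 348.3 g

m ≈ 348 g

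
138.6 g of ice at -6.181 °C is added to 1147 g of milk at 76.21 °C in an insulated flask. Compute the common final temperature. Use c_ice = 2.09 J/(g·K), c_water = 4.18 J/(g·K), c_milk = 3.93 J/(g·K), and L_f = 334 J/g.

T_f ≈ 58.1 °C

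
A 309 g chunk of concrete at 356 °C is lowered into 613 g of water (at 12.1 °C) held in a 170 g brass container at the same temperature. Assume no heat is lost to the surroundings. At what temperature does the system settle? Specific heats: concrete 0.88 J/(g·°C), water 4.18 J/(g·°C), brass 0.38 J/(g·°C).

Setting the total heat transfer to zero:
309×0.88×(T − 356) + 613×4.18×(T − 12.1) + 170×0.38×(T − 12.1) = 0
271.92(T − 356) + 2562.3(T − 12.1) + 64.6(T − 12.1) = 0
2898.9 T = 128589
T ≈ 44.36 °C

T_f ≈ 44.4 °C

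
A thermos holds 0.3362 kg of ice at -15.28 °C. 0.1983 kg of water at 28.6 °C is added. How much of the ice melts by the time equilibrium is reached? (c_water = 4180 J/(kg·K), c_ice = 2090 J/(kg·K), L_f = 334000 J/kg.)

Water can give up m c ΔT = 0.1983·4180·28.6 = 23706 J before reaching 0 °C.
Warming the ice to 0 °C takes 0.3362·2090·15.28 = 10737 J, leaving 12970 J for melting.
Fully melting the ice requires m_ice L_f = 0.3362·334000 = 112291 J.
12970 J < 112291 J, so only part of the ice melts and the system sits at 0 °C.
m_melted·334000 = 12970  ⇒  m_melted ≈ 0.03883 kg.

m_melted ≈ 0.0388 kg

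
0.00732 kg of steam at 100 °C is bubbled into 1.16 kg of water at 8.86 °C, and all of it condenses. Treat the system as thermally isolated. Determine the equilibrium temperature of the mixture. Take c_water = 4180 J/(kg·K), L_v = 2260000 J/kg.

T_f ≈ 12.8 °C

Let T be the final temperature. ΣQ_i = 0:
latent heat released on condensation: 0.00732·2260000 = 16543
  condensate cools 100→T: 0.00732·4180·(T − 100) = 30.6(T − 100)
  water warms: 1.16·4180·(T − 8.86) = 4848.8(T − 8.86)
4879.4 T = 16543 + 3059.8 + 42960 = 62563
T ≈ 12.82 °C, under the boiling point, so the assumption holds.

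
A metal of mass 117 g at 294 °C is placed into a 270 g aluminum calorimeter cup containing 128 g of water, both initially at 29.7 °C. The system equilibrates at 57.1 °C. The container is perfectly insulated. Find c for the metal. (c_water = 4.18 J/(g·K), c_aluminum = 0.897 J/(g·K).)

Let T be the final temperature. ΣQ_i = 0:
117·c·(57.1 − 294) + 128·4.18·(57.1 − 29.7) + 270·0.897·(57.1 − 29.7) = 0
-27717 c = -21296
c = -21296/-27717 ≈ 0.7683 J/(g·K)

c ≈ 0.768 J/(g·K)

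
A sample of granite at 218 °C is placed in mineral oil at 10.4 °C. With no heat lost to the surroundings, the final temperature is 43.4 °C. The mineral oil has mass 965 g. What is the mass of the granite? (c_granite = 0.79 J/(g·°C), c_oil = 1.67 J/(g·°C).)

m ≈ 386 g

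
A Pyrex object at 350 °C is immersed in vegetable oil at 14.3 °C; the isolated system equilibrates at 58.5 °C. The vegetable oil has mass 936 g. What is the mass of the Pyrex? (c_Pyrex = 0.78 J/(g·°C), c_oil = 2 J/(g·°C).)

m ≈ 364 g

Let T be the final temperature. ΣQ_i = 0:
m·0.78·(58.5 − 350) + 936·2·(58.5 − 14.3) = 0
-227.37 m = -82742
m = -82742/-227.37 ≈ 363.9 g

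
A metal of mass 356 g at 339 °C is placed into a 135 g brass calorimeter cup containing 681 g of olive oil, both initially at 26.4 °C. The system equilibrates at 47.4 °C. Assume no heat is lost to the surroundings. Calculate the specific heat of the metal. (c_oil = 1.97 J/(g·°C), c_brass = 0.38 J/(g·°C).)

Energy conservation, ΣQ = 0:
356·c·(47.4 − 339) + 681·1.97·(47.4 − 26.4) + 135·0.38·(47.4 − 26.4) = 0
-103810 c = -29250
c = -29250/-103810 ≈ 0.2818 J/(g·°C)

c ≈ 0.282 J/(g·°C)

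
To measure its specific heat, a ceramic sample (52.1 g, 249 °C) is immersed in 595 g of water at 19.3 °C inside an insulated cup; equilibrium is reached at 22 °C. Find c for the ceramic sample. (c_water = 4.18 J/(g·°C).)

Energy conservation, ΣQ = 0:
52.1×c×(22 − 249) + 595×4.18×(22 − 19.3) = 0
-11827 c = -6715.2
c = -6715.2/-11827 ≈ 0.5678 J/(g·°C)

c ≈ 0.568 J/(g·°C)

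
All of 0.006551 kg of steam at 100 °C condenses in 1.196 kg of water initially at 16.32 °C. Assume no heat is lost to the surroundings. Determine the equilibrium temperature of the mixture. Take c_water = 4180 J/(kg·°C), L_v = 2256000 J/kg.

Sum of m c ΔT and latent-heat terms is zero:
condense steam: −0.006551×2256000 = −14779
  condensate cools 100→T: 0.006551×4180×(T − 100) = 27.38(T − 100)
  water warms: 1.196×4180×(T − 16.32) = 4999.3(T − 16.32)
5026.7 T = 14779 + 2738.3 + 81588 = 99106
T ≈ 19.72 °C — below 100 °C, confirming all the steam condensed.

T_f ≈ 19.7 °C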